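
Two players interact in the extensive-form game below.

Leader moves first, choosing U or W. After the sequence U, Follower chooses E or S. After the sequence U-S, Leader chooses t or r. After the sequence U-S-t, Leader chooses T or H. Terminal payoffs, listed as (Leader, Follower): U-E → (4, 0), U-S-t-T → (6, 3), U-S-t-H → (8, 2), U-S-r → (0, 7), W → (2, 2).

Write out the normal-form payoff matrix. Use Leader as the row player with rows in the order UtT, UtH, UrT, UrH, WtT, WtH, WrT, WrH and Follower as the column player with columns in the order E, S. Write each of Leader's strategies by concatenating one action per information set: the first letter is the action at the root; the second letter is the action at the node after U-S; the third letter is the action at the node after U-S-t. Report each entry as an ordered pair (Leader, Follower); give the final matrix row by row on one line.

UtT: (4,0) (6,3) | UtH: (4,0) (8,2) | UrT: (4,0) (0,7) | UrH: (4,0) (0,7) | WtT: (2,2) (2,2) | WtH: (2,2) (2,2) | WrT: (2,2) (2,2) | WrH: (2,2) (2,2)

            E        S
 UtT    (4,0)    (6,3)
 UtH    (4,0)    (8,2)
 UrT    (4,0)    (0,7)
 UrH    (4,0)    (0,7)
 WtT    (2,2)    (2,2)
 WtH    (2,2)    (2,2)
 WrT    (2,2)    (2,2)
 WrH    (2,2)    (2,2)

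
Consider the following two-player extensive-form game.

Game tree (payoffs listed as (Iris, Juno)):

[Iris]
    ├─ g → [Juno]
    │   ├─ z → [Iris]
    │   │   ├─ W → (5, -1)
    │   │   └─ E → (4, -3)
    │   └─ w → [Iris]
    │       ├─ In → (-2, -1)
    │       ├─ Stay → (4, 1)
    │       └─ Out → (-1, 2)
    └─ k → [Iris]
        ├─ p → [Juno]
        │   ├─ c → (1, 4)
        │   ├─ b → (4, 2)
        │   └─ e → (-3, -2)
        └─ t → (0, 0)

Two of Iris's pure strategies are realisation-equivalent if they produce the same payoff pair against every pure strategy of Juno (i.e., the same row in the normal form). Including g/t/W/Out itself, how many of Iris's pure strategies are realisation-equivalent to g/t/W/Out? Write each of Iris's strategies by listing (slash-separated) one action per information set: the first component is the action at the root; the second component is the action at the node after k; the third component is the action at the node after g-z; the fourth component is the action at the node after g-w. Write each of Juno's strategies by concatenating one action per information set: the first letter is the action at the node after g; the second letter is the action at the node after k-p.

Row for g/t/W/Out (columns zc, zb, ze, wc, wb, we): (5,-1) (5,-1) (5,-1) (-1,2) (-1,2) (-1,2).
Under g/t/W/Out, Iris's choice at the node after k can never be reached regardless of what Juno does, so varying those choices leaves every outcome unchanged.
Holding the reachable choices fixed and varying the unreachable one freely already gives 2 equivalent strategies.
No other strategy reproduces this row, so those 2 are the full class: g/p/W/Out, g/t/W/Out.

2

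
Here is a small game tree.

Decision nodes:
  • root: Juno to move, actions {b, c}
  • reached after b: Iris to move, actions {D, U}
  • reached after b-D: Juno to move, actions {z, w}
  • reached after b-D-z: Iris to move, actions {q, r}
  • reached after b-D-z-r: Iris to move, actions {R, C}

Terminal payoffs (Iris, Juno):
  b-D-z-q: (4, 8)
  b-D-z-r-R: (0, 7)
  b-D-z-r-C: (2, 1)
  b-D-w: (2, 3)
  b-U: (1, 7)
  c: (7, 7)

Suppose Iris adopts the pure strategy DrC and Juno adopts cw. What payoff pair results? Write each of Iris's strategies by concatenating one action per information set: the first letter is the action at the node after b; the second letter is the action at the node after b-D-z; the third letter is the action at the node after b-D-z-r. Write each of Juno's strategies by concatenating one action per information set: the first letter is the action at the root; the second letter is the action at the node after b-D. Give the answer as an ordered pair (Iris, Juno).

Trace the play path from the root:
  Juno plays c
→ terminal payoff (7, 7).
(Iris's choice at the node after b is never reached on this path, so it doesn't affect the outcome.)

(7, 7)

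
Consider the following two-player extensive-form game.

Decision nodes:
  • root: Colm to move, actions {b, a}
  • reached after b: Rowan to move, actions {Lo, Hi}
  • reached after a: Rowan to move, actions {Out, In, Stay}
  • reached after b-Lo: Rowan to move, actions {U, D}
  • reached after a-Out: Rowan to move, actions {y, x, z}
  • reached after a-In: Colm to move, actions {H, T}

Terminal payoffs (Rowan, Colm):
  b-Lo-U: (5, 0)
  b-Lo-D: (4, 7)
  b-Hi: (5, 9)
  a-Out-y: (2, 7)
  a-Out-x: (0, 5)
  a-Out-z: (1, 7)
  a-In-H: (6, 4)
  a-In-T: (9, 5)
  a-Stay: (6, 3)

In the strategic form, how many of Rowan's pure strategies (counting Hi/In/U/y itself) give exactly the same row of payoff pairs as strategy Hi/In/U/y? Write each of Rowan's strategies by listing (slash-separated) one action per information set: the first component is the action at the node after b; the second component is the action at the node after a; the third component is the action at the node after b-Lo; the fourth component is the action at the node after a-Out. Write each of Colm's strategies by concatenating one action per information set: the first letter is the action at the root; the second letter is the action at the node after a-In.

Row for Hi/In/U/y (columns bH, bT, aH, aT): (5,9) (5,9) (6,4) (9,5).
Under Hi/In/U/y, Rowan's choice at the node after b-Lo and at the node after a-Out can never be reached regardless of what Colm does, so varying those choices leaves every outcome unchanged.
Holding the reachable choices fixed and varying the unreachable ones freely already gives 2 × 3 = 6 equivalent strategies.
No other strategy reproduces this row, so those 6 are the full class: Hi/In/U/y, Hi/In/U/x, Hi/In/U/z, Hi/In/D/y, Hi/In/D/x, Hi/In/D/z.

6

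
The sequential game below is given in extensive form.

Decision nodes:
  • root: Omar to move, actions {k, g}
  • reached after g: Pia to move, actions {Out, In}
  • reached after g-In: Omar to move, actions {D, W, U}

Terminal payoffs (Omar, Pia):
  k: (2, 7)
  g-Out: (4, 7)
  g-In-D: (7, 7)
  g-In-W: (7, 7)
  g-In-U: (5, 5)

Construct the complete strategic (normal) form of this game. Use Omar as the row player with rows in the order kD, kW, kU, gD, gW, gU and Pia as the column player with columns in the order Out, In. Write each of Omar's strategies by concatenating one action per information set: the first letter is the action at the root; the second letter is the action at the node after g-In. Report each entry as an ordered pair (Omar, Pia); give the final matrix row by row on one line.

kD: (2,7) (2,7) | kW: (2,7) (2,7) | kU: (2,7) (2,7) | gD: (4,7) (7,7) | gW: (4,7) (7,7) | gU: (4,7) (5,5)

          Out       In
  kD    (2,7)    (2,7)
  kW    (2,7)    (2,7)
  kU    (2,7)    (2,7)
  gD    (4,7)    (7,7)
  gW    (4,7)    (7,7)
  gU    (4,7)    (5,5)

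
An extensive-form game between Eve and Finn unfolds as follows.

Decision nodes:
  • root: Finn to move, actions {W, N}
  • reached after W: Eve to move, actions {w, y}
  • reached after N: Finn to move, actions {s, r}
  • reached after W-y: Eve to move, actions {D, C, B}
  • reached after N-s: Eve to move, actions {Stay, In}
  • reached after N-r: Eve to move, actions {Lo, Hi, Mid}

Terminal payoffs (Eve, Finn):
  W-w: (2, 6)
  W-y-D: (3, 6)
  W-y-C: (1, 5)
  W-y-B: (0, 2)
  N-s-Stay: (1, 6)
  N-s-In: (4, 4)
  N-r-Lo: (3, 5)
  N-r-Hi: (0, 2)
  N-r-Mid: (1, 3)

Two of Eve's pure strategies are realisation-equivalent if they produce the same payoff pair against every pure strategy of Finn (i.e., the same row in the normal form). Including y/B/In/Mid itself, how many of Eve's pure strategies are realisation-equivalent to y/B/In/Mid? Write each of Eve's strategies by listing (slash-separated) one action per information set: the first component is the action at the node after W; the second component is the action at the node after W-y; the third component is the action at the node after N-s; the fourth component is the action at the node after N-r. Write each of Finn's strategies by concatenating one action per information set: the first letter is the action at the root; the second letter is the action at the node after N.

Row for y/B/In/Mid (columns Ws, Wr, Ns, Nr): (0,2) (0,2) (4,4) (1,3).
Every one of Eve's information sets is on the play path for some reply by Finn when Eve follows y/B/In/Mid.
Changing the action at any of them therefore changes at least one column, so only y/B/In/Mid itself gives this row.

1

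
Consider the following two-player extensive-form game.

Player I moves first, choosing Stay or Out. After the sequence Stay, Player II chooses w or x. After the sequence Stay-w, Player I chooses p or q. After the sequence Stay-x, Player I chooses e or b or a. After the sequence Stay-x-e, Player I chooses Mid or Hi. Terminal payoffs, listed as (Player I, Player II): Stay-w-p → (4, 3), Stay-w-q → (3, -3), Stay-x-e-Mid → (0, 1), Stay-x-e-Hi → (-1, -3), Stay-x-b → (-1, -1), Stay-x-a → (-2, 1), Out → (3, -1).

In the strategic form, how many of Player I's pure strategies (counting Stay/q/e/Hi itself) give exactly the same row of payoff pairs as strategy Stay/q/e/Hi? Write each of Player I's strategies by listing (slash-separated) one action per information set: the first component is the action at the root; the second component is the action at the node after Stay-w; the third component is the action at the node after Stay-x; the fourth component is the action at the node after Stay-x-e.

1

Row for Stay/q/e/Hi (columns w, x): (3,-3) (-1,-3).
Every one of Player I's information sets is on the play path for some reply by Player II when Player I follows Stay/q/e/Hi.
Changing the action at any of them therefore changes at least one column, so only Stay/q/e/Hi itself gives this row.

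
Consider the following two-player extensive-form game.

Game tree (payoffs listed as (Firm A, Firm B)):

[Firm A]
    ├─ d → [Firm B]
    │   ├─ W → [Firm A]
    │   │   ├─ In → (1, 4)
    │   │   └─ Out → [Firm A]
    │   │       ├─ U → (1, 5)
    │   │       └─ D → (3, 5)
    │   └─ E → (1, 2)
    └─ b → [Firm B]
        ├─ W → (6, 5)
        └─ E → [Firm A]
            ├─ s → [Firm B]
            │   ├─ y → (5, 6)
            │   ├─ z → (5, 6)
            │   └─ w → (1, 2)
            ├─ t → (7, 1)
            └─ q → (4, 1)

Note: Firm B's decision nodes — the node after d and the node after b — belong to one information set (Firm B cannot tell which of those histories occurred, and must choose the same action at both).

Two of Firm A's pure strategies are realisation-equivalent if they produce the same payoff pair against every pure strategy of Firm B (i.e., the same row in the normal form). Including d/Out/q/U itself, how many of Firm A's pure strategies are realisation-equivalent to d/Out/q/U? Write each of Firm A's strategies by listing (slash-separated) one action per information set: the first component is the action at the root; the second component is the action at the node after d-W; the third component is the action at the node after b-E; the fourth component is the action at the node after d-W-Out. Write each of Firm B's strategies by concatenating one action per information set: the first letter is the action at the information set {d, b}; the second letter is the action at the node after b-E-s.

3

Row for d/Out/q/U (columns Wy, Wz, Ww, Ey, Ez, Ew): (1,5) (1,5) (1,5) (1,2) (1,2) (1,2).
Under d/Out/q/U, Firm A's choice at the node after b-E can never be reached regardless of what Firm B does, so varying those choices leaves every outcome unchanged.
Holding the reachable choices fixed and varying the unreachable one freely already gives 3 equivalent strategies.
No other strategy reproduces this row, so those 3 are the full class: d/Out/s/U, d/Out/t/U, d/Out/q/U.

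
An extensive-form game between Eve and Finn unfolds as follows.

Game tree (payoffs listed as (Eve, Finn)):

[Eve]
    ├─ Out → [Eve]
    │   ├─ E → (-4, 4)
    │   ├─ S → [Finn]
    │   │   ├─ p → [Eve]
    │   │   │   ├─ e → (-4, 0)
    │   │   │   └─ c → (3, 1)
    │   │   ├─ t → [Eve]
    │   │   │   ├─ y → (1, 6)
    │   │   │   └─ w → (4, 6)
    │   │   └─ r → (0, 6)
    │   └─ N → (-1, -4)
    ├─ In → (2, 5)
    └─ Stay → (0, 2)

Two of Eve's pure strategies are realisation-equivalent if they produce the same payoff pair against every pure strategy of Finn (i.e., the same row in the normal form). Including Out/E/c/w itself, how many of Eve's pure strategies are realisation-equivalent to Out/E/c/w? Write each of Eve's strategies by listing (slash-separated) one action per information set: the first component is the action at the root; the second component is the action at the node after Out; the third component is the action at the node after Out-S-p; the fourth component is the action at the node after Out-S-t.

4

Row for Out/E/c/w (columns p, t, r): (-4,4) (-4,4) (-4,4).
Under Out/E/c/w, Eve's choice at the node after Out-S-p and at the node after Out-S-t can never be reached regardless of what Finn does, so varying those choices leaves every outcome unchanged.
Holding the reachable choices fixed and varying the unreachable ones freely already gives 2 × 2 = 4 equivalent strategies.
No other strategy reproduces this row, so those 4 are the full class: Out/E/e/y, Out/E/e/w, Out/E/c/y, Out/E/c/w.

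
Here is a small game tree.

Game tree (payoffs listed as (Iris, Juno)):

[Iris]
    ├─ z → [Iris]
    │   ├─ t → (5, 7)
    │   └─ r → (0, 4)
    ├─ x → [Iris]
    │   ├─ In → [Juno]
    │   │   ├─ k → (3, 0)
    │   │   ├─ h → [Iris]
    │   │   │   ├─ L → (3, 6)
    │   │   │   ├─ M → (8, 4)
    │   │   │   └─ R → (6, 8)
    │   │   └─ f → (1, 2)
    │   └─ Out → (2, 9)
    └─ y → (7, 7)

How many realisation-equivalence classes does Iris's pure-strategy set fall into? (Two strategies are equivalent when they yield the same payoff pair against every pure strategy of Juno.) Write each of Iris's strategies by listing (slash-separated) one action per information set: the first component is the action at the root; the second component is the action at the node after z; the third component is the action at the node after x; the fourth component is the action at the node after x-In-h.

Iris has 36 pure strategies: z/t/In/L, z/t/In/M, z/t/In/R, z/t/Out/L, z/t/Out/M, z/t/Out/R, z/r/In/L, z/r/In/M, z/r/In/R, z/r/Out/L, z/r/Out/M, z/r/Out/R, x/t/In/L, x/t/In/M, x/t/In/R, x/t/Out/L, x/t/Out/M, x/t/Out/R, x/r/In/L, x/r/In/M, x/r/In/R, x/r/Out/L, x/r/Out/M, x/r/Out/R, y/t/In/L, y/t/In/M, y/t/In/R, y/t/Out/L, y/t/Out/M, y/t/Out/R, y/r/In/L, y/r/In/M, y/r/In/R, y/r/Out/L, y/r/Out/M, y/r/Out/R. Columns: k, h, f.
{z/t/In/L, z/t/In/M, z/t/In/R, z/t/Out/L, z/t/Out/M, z/t/Out/R} → row (5,7) (5,7) (5,7)
{z/r/In/L, z/r/In/M, z/r/In/R, z/r/Out/L, z/r/Out/M, z/r/Out/R} → row (0,4) (0,4) (0,4)
{x/t/In/L, x/r/In/L} → row (3,0) (3,6) (1,2)
{x/t/In/M, x/r/In/M} → row (3,0) (8,4) (1,2)
{x/t/In/R, x/r/In/R} → row (3,0) (6,8) (1,2)
{x/t/Out/L, x/t/Out/M, x/t/Out/R, x/r/Out/L, x/r/Out/M, x/r/Out/R} → row (2,9) (2,9) (2,9)
{y/t/In/L, y/t/In/M, y/t/In/R, y/t/Out/L, y/t/Out/M, y/t/Out/R, y/r/In/L, y/r/In/M, y/r/In/R, y/r/Out/L, y/r/Out/M, y/r/Out/R} → row (7,7) (7,7) (7,7)
That's 7 distinct rows out of 36 strategies.

7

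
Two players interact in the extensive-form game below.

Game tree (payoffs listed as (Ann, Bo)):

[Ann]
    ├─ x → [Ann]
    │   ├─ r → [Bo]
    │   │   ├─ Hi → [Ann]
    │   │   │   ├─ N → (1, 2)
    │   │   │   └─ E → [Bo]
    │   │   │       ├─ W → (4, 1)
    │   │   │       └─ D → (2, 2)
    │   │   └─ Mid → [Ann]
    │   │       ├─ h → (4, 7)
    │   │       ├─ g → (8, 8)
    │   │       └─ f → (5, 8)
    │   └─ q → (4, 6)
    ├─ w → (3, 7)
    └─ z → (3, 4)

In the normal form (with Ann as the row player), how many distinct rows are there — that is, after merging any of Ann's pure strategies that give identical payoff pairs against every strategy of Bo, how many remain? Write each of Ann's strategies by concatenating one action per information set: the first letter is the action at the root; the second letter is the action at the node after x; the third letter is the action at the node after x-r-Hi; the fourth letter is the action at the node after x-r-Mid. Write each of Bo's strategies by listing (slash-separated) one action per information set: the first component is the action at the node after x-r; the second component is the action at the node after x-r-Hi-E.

9

Ann has 36 pure strategies: xrNh, xrNg, xrNf, xrEh, xrEg, xrEf, xqNh, xqNg, xqNf, xqEh, xqEg, xqEf, wrNh, wrNg, wrNf, wrEh, wrEg, wrEf, wqNh, wqNg, wqNf, wqEh, wqEg, wqEf, zrNh, zrNg, zrNf, zrEh, zrEg, zrEf, zqNh, zqNg, zqNf, zqEh, zqEg, zqEf. Columns: Hi/W, Hi/D, Mid/W, Mid/D.
{xrNh} → row (1,2) (1,2) (4,7) (4,7)
{xrNg} → row (1,2) (1,2) (8,8) (8,8)
{xrNf} → row (1,2) (1,2) (5,8) (5,8)
{xrEh} → row (4,1) (2,2) (4,7) (4,7)
{xrEg} → row (4,1) (2,2) (8,8) (8,8)
{xrEf} → row (4,1) (2,2) (5,8) (5,8)
{xqNh, xqNg, xqNf, xqEh, xqEg, xqEf} → row (4,6) (4,6) (4,6) (4,6)
{wrNh, wrNg, wrNf, wrEh, wrEg, wrEf, wqNh, wqNg, wqNf, wqEh, wqEg, wqEf} → row (3,7) (3,7) (3,7) (3,7)
{zrNh, zrNg, zrNf, zrEh, zrEg, zrEf, zqNh, zqNg, zqNf, zqEh, zqEg, zqEf} → row (3,4) (3,4) (3,4) (3,4)
That's 9 distinct rows out of 36 strategies.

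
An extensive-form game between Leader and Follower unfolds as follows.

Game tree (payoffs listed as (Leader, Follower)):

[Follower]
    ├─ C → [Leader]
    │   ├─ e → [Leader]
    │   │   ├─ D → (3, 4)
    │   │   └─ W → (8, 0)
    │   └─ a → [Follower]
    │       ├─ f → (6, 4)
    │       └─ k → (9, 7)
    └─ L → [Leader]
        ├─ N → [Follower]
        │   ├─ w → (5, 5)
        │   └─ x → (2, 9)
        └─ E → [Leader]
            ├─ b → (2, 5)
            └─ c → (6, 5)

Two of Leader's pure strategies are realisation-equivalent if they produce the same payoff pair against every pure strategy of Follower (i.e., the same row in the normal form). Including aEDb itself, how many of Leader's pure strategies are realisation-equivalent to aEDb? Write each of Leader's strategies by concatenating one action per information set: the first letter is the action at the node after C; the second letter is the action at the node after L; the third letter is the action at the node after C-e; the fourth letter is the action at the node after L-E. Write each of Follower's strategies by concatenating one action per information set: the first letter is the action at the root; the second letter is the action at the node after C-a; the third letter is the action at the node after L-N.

Row for aEDb (columns Cfw, Cfx, Ckw, Ckx, Lfw, Lfx, Lkw, Lkx): (6,4) (6,4) (9,7) (9,7) (2,5) (2,5) (2,5) (2,5).
Under aEDb, Leader's choice at the node after C-e can never be reached regardless of what Follower does, so varying those choices leaves every outcome unchanged.
Holding the reachable choices fixed and varying the unreachable one freely already gives 2 equivalent strategies.
No other strategy reproduces this row, so those 2 are the full class: aEDb, aEWb.

2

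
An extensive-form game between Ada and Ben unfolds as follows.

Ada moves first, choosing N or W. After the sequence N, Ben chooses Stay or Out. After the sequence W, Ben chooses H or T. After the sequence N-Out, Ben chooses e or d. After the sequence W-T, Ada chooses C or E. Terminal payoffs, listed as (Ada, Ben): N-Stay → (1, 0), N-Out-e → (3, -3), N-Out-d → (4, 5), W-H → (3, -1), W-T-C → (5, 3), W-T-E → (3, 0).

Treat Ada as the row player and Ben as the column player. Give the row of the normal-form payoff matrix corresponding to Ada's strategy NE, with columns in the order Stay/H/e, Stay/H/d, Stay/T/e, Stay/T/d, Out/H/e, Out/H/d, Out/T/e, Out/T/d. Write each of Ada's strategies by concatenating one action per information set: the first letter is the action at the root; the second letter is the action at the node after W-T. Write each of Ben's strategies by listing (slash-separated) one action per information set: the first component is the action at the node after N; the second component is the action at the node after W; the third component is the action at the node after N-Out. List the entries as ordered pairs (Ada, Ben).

vs Stay/H/e: Ada plays N → Ben plays Stay at [N] → (1, 0)
vs Stay/H/d: Ada plays N → Ben plays Stay at [N] → (1, 0)
vs Stay/T/e: Ada plays N → Ben plays Stay at [N] → (1, 0)
vs Stay/T/d: Ada plays N → Ben plays Stay at [N] → (1, 0)
vs Out/H/e: Ada plays N → Ben plays Out at [N] → Ben plays e at [N-Out] → (3, -3)
vs Out/H/d: Ada plays N → Ben plays Out at [N] → Ben plays d at [N-Out] → (4, 5)
vs Out/T/e: Ada plays N → Ben plays Out at [N] → Ben plays e at [N-Out] → (3, -3)
vs Out/T/d: Ada plays N → Ben plays Out at [N] → Ben plays d at [N-Out] → (4, 5)

(1,0) (1,0) (1,0) (1,0) (3,-3) (4,5) (3,-3) (4,5)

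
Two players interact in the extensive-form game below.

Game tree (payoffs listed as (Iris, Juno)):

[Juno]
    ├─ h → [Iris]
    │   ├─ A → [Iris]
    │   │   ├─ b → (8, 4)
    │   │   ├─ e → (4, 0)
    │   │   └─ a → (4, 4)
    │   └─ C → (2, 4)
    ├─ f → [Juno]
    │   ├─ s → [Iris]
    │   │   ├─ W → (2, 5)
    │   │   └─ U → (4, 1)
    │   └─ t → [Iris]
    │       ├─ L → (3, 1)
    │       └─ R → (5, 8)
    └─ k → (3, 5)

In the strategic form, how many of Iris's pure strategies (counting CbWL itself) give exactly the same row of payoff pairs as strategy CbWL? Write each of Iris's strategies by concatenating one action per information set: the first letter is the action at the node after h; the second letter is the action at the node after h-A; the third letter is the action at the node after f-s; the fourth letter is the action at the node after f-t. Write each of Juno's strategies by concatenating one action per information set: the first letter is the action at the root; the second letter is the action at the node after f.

3

Row for CbWL (columns hs, ht, fs, ft, ks, kt): (2,4) (2,4) (2,5) (3,1) (3,5) (3,5).
Under CbWL, Iris's choice at the node after h-A can never be reached regardless of what Juno does, so varying those choices leaves every outcome unchanged.
Holding the reachable choices fixed and varying the unreachable one freely already gives 3 equivalent strategies.
No other strategy reproduces this row, so those 3 are the full class: CbWL, CeWL, CaWL.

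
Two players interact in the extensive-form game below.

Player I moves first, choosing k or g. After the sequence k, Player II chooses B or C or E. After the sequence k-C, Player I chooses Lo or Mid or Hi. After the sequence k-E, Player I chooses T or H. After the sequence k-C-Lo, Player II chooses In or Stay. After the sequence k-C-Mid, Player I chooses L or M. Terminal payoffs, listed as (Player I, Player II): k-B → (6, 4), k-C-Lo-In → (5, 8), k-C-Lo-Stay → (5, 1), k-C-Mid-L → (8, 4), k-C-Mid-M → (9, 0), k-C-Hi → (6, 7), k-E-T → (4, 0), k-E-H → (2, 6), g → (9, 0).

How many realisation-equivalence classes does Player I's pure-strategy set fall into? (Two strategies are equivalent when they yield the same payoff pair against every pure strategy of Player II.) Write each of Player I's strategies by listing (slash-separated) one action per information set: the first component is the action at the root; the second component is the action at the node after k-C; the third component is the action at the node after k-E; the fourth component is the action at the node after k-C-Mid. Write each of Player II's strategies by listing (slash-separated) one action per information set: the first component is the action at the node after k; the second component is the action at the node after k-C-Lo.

9

Player I has 24 pure strategies: k/Lo/T/L, k/Lo/T/M, k/Lo/H/L, k/Lo/H/M, k/Mid/T/L, k/Mid/T/M, k/Mid/H/L, k/Mid/H/M, k/Hi/T/L, k/Hi/T/M, k/Hi/H/L, k/Hi/H/M, g/Lo/T/L, g/Lo/T/M, g/Lo/H/L, g/Lo/H/M, g/Mid/T/L, g/Mid/T/M, g/Mid/H/L, g/Mid/H/M, g/Hi/T/L, g/Hi/T/M, g/Hi/H/L, g/Hi/H/M. Columns: B/In, B/Stay, C/In, C/Stay, E/In, E/Stay.
{k/Lo/T/L, k/Lo/T/M} → row (6,4) (6,4) (5,8) (5,1) (4,0) (4,0)
{k/Lo/H/L, k/Lo/H/M} → row (6,4) (6,4) (5,8) (5,1) (2,6) (2,6)
{k/Mid/T/L} → row (6,4) (6,4) (8,4) (8,4) (4,0) (4,0)
{k/Mid/T/M} → row (6,4) (6,4) (9,0) (9,0) (4,0) (4,0)
{k/Mid/H/L} → row (6,4) (6,4) (8,4) (8,4) (2,6) (2,6)
{k/Mid/H/M} → row (6,4) (6,4) (9,0) (9,0) (2,6) (2,6)
{k/Hi/T/L, k/Hi/T/M} → row (6,4) (6,4) (6,7) (6,7) (4,0) (4,0)
{k/Hi/H/L, k/Hi/H/M} → row (6,4) (6,4) (6,7) (6,7) (2,6) (2,6)
{g/Lo/T/L, g/Lo/T/M, g/Lo/H/L, g/Lo/H/M, g/Mid/T/L, g/Mid/T/M, g/Mid/H/L, g/Mid/H/M, g/Hi/T/L, g/Hi/T/M, g/Hi/H/L, g/Hi/H/M} → row (9,0) (9,0) (9,0) (9,0) (9,0) (9,0)
That's 9 distinct rows out of 24 strategies.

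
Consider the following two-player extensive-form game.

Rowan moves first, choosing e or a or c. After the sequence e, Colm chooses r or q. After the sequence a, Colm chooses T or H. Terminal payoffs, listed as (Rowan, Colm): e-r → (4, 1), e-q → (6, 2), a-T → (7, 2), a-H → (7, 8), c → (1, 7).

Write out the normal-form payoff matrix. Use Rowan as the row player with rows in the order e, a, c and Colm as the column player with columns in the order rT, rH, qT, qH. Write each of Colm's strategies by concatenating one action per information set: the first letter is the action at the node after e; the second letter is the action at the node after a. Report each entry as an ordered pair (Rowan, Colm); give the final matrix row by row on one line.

e: (4,1) (4,1) (6,2) (6,2) | a: (7,2) (7,8) (7,2) (7,8) | c: (1,7) (1,7) (1,7) (1,7)

           rT       rH       qT       qH
   e    (4,1)    (4,1)    (6,2)    (6,2)
   a    (7,2)    (7,8)    (7,2)    (7,8)
   c    (1,7)    (1,7)    (1,7)    (1,7)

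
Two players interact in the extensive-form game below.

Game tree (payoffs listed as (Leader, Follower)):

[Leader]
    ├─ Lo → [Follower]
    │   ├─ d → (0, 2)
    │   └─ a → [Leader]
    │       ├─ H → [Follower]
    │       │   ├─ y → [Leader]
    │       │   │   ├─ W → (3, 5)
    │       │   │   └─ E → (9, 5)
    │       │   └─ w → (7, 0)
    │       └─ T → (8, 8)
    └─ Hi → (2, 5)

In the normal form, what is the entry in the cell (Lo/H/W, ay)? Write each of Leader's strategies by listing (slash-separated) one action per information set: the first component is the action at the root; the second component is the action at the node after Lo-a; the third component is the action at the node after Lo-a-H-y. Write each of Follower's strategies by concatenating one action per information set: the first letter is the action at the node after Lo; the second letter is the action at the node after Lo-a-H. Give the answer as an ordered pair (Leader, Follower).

Trace the play path from the root:
  Leader plays Lo
  Follower plays a at [Lo]
  Leader plays H at [Lo-a]
  Follower plays y at [Lo-a-H]
  Leader plays W at [Lo-a-H-y]
→ terminal payoff (3, 5).

(3, 5)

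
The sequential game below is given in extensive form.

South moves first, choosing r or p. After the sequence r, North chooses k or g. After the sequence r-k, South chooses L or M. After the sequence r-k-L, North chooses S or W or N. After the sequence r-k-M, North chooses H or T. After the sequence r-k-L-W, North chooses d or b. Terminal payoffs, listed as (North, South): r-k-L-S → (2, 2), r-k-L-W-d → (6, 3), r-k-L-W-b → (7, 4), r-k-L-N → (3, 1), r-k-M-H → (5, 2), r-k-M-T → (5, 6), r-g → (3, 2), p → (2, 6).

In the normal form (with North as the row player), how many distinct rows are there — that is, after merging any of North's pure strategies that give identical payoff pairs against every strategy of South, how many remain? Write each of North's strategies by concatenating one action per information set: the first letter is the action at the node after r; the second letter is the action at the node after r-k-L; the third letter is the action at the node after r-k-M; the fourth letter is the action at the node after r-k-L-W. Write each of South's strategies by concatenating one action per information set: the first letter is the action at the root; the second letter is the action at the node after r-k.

North has 24 pure strategies: kSHd, kSHb, kSTd, kSTb, kWHd, kWHb, kWTd, kWTb, kNHd, kNHb, kNTd, kNTb, gSHd, gSHb, gSTd, gSTb, gWHd, gWHb, gWTd, gWTb, gNHd, gNHb, gNTd, gNTb. Columns: rL, rM, pL, pM.
{kSHd, kSHb} → row (2,2) (5,2) (2,6) (2,6)
{kSTd, kSTb} → row (2,2) (5,6) (2,6) (2,6)
{kWHd} → row (6,3) (5,2) (2,6) (2,6)
{kWHb} → row (7,4) (5,2) (2,6) (2,6)
{kWTd} → row (6,3) (5,6) (2,6) (2,6)
{kWTb} → row (7,4) (5,6) (2,6) (2,6)
{kNHd, kNHb} → row (3,1) (5,2) (2,6) (2,6)
{kNTd, kNTb} → row (3,1) (5,6) (2,6) (2,6)
{gSHd, gSHb, gSTd, gSTb, gWHd, gWHb, gWTd, gWTb, gNHd, gNHb, gNTd, gNTb} → row (3,2) (3,2) (2,6) (2,6)
That's 9 distinct rows out of 24 strategies.

9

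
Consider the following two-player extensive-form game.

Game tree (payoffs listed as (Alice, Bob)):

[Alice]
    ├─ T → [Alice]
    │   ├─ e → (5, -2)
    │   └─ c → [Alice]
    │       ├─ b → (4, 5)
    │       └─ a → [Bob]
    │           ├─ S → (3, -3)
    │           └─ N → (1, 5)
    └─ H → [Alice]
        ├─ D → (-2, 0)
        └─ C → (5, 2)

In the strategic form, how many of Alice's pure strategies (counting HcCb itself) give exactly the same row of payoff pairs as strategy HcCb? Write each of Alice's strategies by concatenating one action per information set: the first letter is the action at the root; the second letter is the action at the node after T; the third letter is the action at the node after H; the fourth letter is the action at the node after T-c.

4

Row for HcCb (columns S, N): (5,2) (5,2).
Under HcCb, Alice's choice at the node after T and at the node after T-c can never be reached regardless of what Bob does, so varying those choices leaves every outcome unchanged.
Holding the reachable choices fixed and varying the unreachable ones freely already gives 2 × 2 = 4 equivalent strategies.
No other strategy reproduces this row, so those 4 are the full class: HeCb, HeCa, HcCb, HcCa.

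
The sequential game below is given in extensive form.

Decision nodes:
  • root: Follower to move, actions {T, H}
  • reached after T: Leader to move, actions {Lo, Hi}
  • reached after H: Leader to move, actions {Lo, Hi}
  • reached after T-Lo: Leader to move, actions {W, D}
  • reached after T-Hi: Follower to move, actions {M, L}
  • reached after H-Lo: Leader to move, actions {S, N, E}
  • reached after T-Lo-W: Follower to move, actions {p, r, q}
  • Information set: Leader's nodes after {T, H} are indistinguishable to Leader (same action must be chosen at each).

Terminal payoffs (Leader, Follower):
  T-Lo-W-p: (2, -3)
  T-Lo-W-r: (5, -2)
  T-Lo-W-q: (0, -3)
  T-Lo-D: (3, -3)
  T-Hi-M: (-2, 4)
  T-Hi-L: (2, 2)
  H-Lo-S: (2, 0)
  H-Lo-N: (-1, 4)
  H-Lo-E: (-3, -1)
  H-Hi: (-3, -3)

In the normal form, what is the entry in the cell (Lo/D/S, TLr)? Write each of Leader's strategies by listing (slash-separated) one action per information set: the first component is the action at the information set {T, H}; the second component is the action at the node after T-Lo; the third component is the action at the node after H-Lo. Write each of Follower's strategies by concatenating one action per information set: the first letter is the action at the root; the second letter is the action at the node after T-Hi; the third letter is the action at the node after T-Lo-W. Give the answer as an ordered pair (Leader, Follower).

Trace the play path from the root:
  Follower plays T
  Leader plays Lo at [T]
  Leader plays D at [T-Lo]
→ terminal payoff (3, -3).
(Leader's choice at the node after H-Lo is never reached on this path, so it doesn't affect the outcome.)

(3, -3)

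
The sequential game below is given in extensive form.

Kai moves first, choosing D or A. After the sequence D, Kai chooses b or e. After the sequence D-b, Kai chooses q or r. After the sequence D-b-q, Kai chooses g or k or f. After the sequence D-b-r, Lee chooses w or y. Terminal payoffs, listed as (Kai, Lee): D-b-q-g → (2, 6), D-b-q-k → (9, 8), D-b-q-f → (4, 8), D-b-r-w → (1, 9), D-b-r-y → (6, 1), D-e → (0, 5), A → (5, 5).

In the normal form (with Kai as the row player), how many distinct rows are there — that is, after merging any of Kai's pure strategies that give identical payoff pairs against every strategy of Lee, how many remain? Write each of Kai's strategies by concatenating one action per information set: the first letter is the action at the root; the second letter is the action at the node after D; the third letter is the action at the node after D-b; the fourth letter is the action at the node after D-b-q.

Kai has 24 pure strategies: Dbqg, Dbqk, Dbqf, Dbrg, Dbrk, Dbrf, Deqg, Deqk, Deqf, Derg, Derk, Derf, Abqg, Abqk, Abqf, Abrg, Abrk, Abrf, Aeqg, Aeqk, Aeqf, Aerg, Aerk, Aerf. Columns: w, y.
{Dbqg} → row (2,6) (2,6)
{Dbqk} → row (9,8) (9,8)
{Dbqf} → row (4,8) (4,8)
{Dbrg, Dbrk, Dbrf} → row (1,9) (6,1)
{Deqg, Deqk, Deqf, Derg, Derk, Derf} → row (0,5) (0,5)
{Abqg, Abqk, Abqf, Abrg, Abrk, Abrf, Aeqg, Aeqk, Aeqf, Aerg, Aerk, Aerf} → row (5,5) (5,5)
That's 6 distinct rows out of 24 strategies.

6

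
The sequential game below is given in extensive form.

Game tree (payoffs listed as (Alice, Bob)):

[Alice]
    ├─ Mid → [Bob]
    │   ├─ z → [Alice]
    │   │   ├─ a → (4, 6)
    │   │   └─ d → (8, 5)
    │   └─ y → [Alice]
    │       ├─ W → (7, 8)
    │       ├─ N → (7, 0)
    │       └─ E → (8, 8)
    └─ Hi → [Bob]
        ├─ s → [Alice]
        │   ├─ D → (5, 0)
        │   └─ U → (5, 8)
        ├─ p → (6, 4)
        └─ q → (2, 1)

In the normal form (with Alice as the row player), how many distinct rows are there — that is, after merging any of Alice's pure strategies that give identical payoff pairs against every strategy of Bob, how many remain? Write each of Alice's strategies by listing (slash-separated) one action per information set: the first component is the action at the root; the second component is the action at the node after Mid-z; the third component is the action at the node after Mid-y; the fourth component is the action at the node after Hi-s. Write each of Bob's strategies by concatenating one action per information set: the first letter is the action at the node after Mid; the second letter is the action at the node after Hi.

8

Alice has 24 pure strategies: Mid/a/W/D, Mid/a/W/U, Mid/a/N/D, Mid/a/N/U, Mid/a/E/D, Mid/a/E/U, Mid/d/W/D, Mid/d/W/U, Mid/d/N/D, Mid/d/N/U, Mid/d/E/D, Mid/d/E/U, Hi/a/W/D, Hi/a/W/U, Hi/a/N/D, Hi/a/N/U, Hi/a/E/D, Hi/a/E/U, Hi/d/W/D, Hi/d/W/U, Hi/d/N/D, Hi/d/N/U, Hi/d/E/D, Hi/d/E/U. Columns: zs, zp, zq, ys, yp, yq.
{Mid/a/W/D, Mid/a/W/U} → row (4,6) (4,6) (4,6) (7,8) (7,8) (7,8)
{Mid/a/N/D, Mid/a/N/U} → row (4,6) (4,6) (4,6) (7,0) (7,0) (7,0)
{Mid/a/E/D, Mid/a/E/U} → row (4,6) (4,6) (4,6) (8,8) (8,8) (8,8)
{Mid/d/W/D, Mid/d/W/U} → row (8,5) (8,5) (8,5) (7,8) (7,8) (7,8)
{Mid/d/N/D, Mid/d/N/U} → row (8,5) (8,5) (8,5) (7,0) (7,0) (7,0)
{Mid/d/E/D, Mid/d/E/U} → row (8,5) (8,5) (8,5) (8,8) (8,8) (8,8)
{Hi/a/W/D, Hi/a/N/D, Hi/a/E/D, Hi/d/W/D, Hi/d/N/D, Hi/d/E/D} → row (5,0) (6,4) (2,1) (5,0) (6,4) (2,1)
{Hi/a/W/U, Hi/a/N/U, Hi/a/E/U, Hi/d/W/U, Hi/d/N/U, Hi/d/E/U} → row (5,8) (6,4) (2,1) (5,8) (6,4) (2,1)
That's 8 distinct rows out of 24 strategies.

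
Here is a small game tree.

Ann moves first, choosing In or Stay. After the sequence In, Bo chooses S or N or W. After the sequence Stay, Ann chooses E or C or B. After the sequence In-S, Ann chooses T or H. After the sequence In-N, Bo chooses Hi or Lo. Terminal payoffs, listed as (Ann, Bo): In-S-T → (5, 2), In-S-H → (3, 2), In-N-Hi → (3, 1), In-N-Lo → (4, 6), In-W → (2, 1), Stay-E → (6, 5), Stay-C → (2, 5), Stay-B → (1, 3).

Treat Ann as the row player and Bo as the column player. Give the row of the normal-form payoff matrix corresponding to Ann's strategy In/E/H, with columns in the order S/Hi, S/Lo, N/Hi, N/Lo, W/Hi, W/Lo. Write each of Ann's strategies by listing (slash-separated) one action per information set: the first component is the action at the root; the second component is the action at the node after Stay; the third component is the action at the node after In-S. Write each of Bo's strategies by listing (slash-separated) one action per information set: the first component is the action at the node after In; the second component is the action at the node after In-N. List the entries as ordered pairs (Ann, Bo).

vs S/Hi: Ann plays In → Bo plays S at [In] → Ann plays H at [In-S] → (3, 2)
vs S/Lo: Ann plays In → Bo plays S at [In] → Ann plays H at [In-S] → (3, 2)
vs N/Hi: Ann plays In → Bo plays N at [In] → Bo plays Hi at [In-N] → (3, 1)
vs N/Lo: Ann plays In → Bo plays N at [In] → Bo plays Lo at [In-N] → (4, 6)
vs W/Hi: Ann plays In → Bo plays W at [In] → (2, 1)
vs W/Lo: Ann plays In → Bo plays W at [In] → (2, 1)

(3,2) (3,2) (3,1) (4,6) (2,1) (2,1)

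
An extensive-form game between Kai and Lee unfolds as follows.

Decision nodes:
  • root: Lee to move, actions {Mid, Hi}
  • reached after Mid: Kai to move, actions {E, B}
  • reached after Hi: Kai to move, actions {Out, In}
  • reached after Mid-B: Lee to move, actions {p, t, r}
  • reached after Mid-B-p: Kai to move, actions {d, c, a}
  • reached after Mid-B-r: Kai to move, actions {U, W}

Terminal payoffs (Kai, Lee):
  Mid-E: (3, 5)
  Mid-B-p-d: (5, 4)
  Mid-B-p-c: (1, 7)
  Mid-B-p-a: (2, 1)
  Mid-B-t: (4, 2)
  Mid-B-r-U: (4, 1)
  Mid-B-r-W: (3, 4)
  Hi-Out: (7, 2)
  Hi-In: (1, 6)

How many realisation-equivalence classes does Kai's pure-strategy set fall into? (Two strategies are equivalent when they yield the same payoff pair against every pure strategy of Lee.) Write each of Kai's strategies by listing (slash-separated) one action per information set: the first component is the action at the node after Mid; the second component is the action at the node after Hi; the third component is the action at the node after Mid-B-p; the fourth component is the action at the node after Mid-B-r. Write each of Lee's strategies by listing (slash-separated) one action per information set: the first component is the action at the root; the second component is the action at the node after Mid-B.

Kai has 24 pure strategies: E/Out/d/U, E/Out/d/W, E/Out/c/U, E/Out/c/W, E/Out/a/U, E/Out/a/W, E/In/d/U, E/In/d/W, E/In/c/U, E/In/c/W, E/In/a/U, E/In/a/W, B/Out/d/U, B/Out/d/W, B/Out/c/U, B/Out/c/W, B/Out/a/U, B/Out/a/W, B/In/d/U, B/In/d/W, B/In/c/U, B/In/c/W, B/In/a/U, B/In/a/W. Columns: Mid/p, Mid/t, Mid/r, Hi/p, Hi/t, Hi/r.
{E/Out/d/U, E/Out/d/W, E/Out/c/U, E/Out/c/W, E/Out/a/U, E/Out/a/W} → row (3,5) (3,5) (3,5) (7,2) (7,2) (7,2)
{E/In/d/U, E/In/d/W, E/In/c/U, E/In/c/W, E/In/a/U, E/In/a/W} → row (3,5) (3,5) (3,5) (1,6) (1,6) (1,6)
{B/Out/d/U} → row (5,4) (4,2) (4,1) (7,2) (7,2) (7,2)
{B/Out/d/W} → row (5,4) (4,2) (3,4) (7,2) (7,2) (7,2)
{B/Out/c/U} → row (1,7) (4,2) (4,1) (7,2) (7,2) (7,2)
{B/Out/c/W} → row (1,7) (4,2) (3,4) (7,2) (7,2) (7,2)
{B/Out/a/U} → row (2,1) (4,2) (4,1) (7,2) (7,2) (7,2)
{B/Out/a/W} → row (2,1) (4,2) (3,4) (7,2) (7,2) (7,2)
{B/In/d/U} → row (5,4) (4,2) (4,1) (1,6) (1,6) (1,6)
{B/In/d/W} → row (5,4) (4,2) (3,4) (1,6) (1,6) (1,6)
{B/In/c/U} → row (1,7) (4,2) (4,1) (1,6) (1,6) (1,6)
{B/In/c/W} → row (1,7) (4,2) (3,4) (1,6) (1,6) (1,6)
{B/In/a/U} → row (2,1) (4,2) (4,1) (1,6) (1,6) (1,6)
{B/In/a/W} → row (2,1) (4,2) (3,4) (1,6) (1,6) (1,6)
That's 14 distinct rows out of 24 strategies.

14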